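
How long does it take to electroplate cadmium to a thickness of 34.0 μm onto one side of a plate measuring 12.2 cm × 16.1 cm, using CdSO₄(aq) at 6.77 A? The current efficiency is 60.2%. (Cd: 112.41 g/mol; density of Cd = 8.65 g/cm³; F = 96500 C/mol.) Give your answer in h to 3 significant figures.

Plated area = 12.2 × 16.1 = 196.4 cm²
Volume = 196.4 × 34.0×10⁻⁴ cm = 0.6678 cm³
m(Cd) = 0.6678 × 8.65 = 5.776 g
n(Cd) = 5.776 / 112.41 = 0.05138 mol; n(e⁻) = 2 × 0.05138 = 0.1028 mol
Q = 0.1028 × 96500 / 0.602 = 16480 C
t = 16480 / 6.77 = 2434 s = 0.676 h

0.676 h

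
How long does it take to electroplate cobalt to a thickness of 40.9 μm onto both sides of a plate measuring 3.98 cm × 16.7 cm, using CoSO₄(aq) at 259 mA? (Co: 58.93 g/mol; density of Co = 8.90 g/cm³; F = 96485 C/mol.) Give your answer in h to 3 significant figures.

17.0 h

Plated area = 2 × 3.98 × 16.7 = 132.9 cm²
Volume = 132.9 × 40.9×10⁻⁴ cm = 0.5436 cm³
m(Co) = 0.5436 × 8.90 = 4.838 g
n(Co) = 4.838 / 58.93 = 0.08210 mol; n(e⁻) = 2 × 0.08210 = 0.1642 mol
Q = 0.1642 × 96485 = 15840 C
t = 15840 / 0.259 = 61160 s = 17.0 h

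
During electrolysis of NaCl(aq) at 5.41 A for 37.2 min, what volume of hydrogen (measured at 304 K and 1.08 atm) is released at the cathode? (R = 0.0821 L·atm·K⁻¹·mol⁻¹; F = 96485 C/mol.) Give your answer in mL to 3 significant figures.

1450 mL

Q = It = 5.41 × 2232 = 12080 C
n(e⁻) = Q/F = 12080/96485 = 0.1252 mol
2H⁺ + 2e⁻ → H₂, so n(H₂) = 0.1252 / 2 = 0.06260 mol
V = nRT/P = 0.06260 × 0.0821 × 304 / 1.08 = 1.447 L
= 1450 mL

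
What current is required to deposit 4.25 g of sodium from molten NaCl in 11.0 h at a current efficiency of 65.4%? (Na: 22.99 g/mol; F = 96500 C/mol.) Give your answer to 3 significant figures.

0.689 A

n(Na) = 4.25 / 22.99 = 0.1849 mol
Na⁺ + e⁻ → Na, so n(e⁻) = 0.1849 mol
Q = 0.1849 × 96500 / 0.654 = 27280 C
I = Q / t = 27280 / 39600 s = 0.689 A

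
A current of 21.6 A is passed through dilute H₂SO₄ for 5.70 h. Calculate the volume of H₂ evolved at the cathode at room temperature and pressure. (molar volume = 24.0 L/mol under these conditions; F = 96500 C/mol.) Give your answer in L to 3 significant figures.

55.1 L

Q = It = 21.6 × 20520 = 4.432×10^5 C
Moles of electrons = 4.432×10^5 / 96500 = 4.593 mol
2H⁺ + 2e⁻ → H₂, so n(H₂) = 4.593 / 2 = 2.297 mol
V = 2.297 × 24.0 = 55.13 L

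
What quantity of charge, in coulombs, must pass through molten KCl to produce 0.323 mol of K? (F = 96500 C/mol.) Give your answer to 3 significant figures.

31200 C

K⁺ + e⁻ → K, so n(e⁻) = 1 × 0.323 = 0.3230 mol
Q = 0.3230 × 96500 = 31170 C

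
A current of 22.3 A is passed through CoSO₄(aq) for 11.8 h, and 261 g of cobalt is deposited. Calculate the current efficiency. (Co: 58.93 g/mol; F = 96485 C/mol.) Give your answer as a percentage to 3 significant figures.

90.2%

Q = 22.3 × 42480 = 9.473×10^5 C
n(e⁻) = 9.473×10^5 / 96485 = 9.818 mol
Co²⁺ + 2e⁻ → Co, so theoretical n(Co) = 4.909 mol → 289.3 g
Efficiency = 261 / 289.3 = 0.9022 = 90.2%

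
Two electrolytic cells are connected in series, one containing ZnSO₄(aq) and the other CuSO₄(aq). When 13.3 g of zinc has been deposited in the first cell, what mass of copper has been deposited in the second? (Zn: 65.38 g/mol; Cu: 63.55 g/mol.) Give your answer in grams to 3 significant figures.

12.9 g

n(Zn) = 13.3 / 65.38 = 0.2034 mol
Zn²⁺ + 2e⁻ → Zn, so n(e⁻) = 2 × 0.2034 = 0.4068 mol
The cells are in series, so the same charge (and hence the same n(e⁻) = 0.4068 mol) passes through both.
Cu²⁺ + 2e⁻ → Cu, so n(Cu) = 0.4068 / 2 = 0.2034 mol
m(Cu) = 0.2034 × 63.55 = 12.9 g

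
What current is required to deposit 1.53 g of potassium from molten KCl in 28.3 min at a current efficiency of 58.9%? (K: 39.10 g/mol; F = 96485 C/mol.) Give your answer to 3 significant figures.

n(K) = 1.53 / 39.10 = 0.03913 mol
K⁺ + e⁻ → K, so n(e⁻) = 0.03913 mol
Q = 0.03913 × 96485 / 0.589 = 6410 C
I = Q / t = 6410 / 1698 s = 3.78 A

3.78 A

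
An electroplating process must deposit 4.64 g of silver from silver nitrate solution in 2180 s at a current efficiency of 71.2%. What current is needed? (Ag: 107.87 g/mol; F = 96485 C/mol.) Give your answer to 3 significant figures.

2.67 A

n(Ag) = 4.64 / 107.87 = 0.04301 mol
Ag⁺ + e⁻ → Ag, so n(e⁻) = 0.04301 mol
Q = 0.04301 × 96485 / 0.712 = 5828 C
I = Q / t = 5828 / 2180 s = 2.67 A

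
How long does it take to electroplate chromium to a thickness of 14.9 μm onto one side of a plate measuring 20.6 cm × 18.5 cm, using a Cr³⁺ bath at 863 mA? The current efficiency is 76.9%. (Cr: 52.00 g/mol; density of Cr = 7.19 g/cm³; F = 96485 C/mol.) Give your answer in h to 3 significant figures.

Plated area = 20.6 × 18.5 = 381.1 cm²
Volume = 381.1 × 14.9×10⁻⁴ cm = 0.5678 cm³
m(Cr) = 0.5678 × 7.19 = 4.082 g
n(Cr) = 4.082 / 52.00 = 0.07850 mol; n(e⁻) = 3 × 0.07850 = 0.2355 mol
Q = 0.2355 × 96485 / 0.769 = 29550 C
t = 29550 / 0.863 = 34240 s = 9.51 h

9.51 h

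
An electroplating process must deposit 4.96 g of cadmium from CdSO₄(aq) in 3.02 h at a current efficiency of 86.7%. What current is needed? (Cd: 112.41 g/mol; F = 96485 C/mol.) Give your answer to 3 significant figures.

0.903 A

n(Cd) = 4.96 / 112.41 = 0.04412 mol
Cd²⁺ + 2e⁻ → Cd, so n(e⁻) = 2 × 0.04412 = 0.08824 mol
Q = 0.08824 × 96485 / 0.867 = 9820 C
I = Q / t = 9820 / 10872 s = 0.903 A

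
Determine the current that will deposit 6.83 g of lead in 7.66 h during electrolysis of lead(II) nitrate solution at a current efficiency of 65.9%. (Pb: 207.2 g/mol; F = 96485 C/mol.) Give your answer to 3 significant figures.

0.350 A

n(Pb) = 6.83 / 207.2 = 0.03296 mol
Pb²⁺ + 2e⁻ → Pb, so n(e⁻) = 2 × 0.03296 = 0.06592 mol
Q = 0.06592 × 96485 / 0.659 = 9651 C
I = Q / t = 9651 / 27576 s = 0.350 A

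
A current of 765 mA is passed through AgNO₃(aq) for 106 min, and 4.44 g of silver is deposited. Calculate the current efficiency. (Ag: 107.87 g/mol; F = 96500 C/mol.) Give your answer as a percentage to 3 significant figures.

Q = 0.765 × 6360 = 4865 C
n(e⁻) = 4865 / 96500 = 0.05041 mol
Ag⁺ + e⁻ → Ag, so theoretical n(Ag) = 0.05041 mol → 5.438 g
Efficiency = 4.44 / 5.438 = 0.8165 = 81.6%

81.6%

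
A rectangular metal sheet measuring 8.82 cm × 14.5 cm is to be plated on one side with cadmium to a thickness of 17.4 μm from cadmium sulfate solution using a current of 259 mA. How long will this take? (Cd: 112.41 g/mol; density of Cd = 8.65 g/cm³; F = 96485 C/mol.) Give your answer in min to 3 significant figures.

213 min

Plated area = 8.82 × 14.5 = 127.9 cm²
Volume = 127.9 × 17.4×10⁻⁴ cm = 0.2225 cm³
m(Cd) = 0.2225 × 8.65 = 1.925 g
n(Cd) = 1.925 / 112.41 = 0.01712 mol; n(e⁻) = 2 × 0.01712 = 0.03424 mol
Q = 0.03424 × 96485 = 3304 C
t = 3304 / 0.259 = 12760 s = 213 min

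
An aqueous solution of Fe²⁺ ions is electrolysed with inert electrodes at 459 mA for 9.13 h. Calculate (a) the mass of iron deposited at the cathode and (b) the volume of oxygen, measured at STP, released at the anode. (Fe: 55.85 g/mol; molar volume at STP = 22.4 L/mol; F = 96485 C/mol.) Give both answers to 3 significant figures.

4.37 g Fe; 0.876 L O₂

Q = 0.459 × 32868 = 15090 C; n(e⁻) = 15090 / 96485 = 0.1564 mol
Cathode: Fe²⁺ + 2e⁻ → Fe → n(Fe) = 0.1564/2 = 0.07820 mol → 4.37 g
Anode: 2H₂O → O₂ + 4H⁺ + 4e⁻ → n(O₂) = 0.1564/4 = 0.03910 mol → 0.876 L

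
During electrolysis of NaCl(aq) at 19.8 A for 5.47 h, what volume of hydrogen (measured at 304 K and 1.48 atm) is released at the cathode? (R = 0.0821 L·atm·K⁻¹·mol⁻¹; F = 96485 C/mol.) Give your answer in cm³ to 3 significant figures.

Charge passed = 19.8 × 19692 = 3.899×10^5 C
Moles of electrons = 3.899×10^5 / 96485 = 4.041 mol
2H⁺ + 2e⁻ → H₂, so n(H₂) = 4.041 / 2 = 2.021 mol
V = nRT/P = 2.021 × 0.0821 × 304 / 1.48 = 34.08 L
= 34100 cm³

34100 cm³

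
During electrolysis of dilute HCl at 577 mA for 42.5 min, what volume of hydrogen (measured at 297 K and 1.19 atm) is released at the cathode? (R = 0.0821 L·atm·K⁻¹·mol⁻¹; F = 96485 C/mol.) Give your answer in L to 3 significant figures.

Q = 0.577 A × 2550 s = 1471 C
n(e⁻) = Q/F = 1471/96485 = 0.01525 mol
2H⁺ + 2e⁻ → H₂, so n(H₂) = 0.01525 / 2 = 0.007625 mol
V = nRT/P = 0.007625 × 0.0821 × 297 / 1.19 = 0.1562 L

0.156 L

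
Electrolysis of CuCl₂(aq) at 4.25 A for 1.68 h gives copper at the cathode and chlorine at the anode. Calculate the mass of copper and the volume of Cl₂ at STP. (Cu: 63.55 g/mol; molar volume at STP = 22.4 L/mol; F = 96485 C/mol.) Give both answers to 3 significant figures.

Q = 4.25 × 6048 = 25700 C; n(e⁻) = 25700 / 96485 = 0.2664 mol
Cathode: Cu²⁺ + 2e⁻ → Cu → n(Cu) = 0.2664/2 = 0.1332 mol → 8.46 g
Anode: 2Cl⁻ → Cl₂ + 2e⁻ → n(Cl₂) = 0.2664/2 = 0.1332 mol → 2.98 L

8.46 g Cu; 2.98 L Cl₂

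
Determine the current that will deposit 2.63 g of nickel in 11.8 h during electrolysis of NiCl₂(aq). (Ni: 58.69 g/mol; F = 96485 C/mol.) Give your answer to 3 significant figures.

n(Ni) = 2.63 / 58.69 = 0.04481 mol
Ni²⁺ + 2e⁻ → Ni, so n(e⁻) = 2 × 0.04481 = 0.08962 mol
Q = 0.08962 × 96485 = 8647 C
I = Q / t = 8647 / 42480 s = 0.204 A

0.204 A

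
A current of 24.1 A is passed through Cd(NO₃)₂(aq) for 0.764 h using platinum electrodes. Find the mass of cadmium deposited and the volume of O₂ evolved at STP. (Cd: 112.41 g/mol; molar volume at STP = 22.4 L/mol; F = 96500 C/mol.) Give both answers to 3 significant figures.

Q = 24.1 × 2750.4 = 66280 C; n(e⁻) = 66280 / 96500 = 0.6868 mol
Cathode: Cd²⁺ + 2e⁻ → Cd → n(Cd) = 0.6868/2 = 0.3434 mol → 38.6 g
Anode: 2H₂O → O₂ + 4H⁺ + 4e⁻ → n(O₂) = 0.6868/4 = 0.1717 mol → 3.85 L

38.6 g Cd; 3.85 L O₂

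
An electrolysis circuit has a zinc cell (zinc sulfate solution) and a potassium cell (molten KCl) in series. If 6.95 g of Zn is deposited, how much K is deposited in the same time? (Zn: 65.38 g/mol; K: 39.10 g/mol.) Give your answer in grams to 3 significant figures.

8.31 g

n(Zn) = 6.95 / 65.38 = 0.1063 mol
Zn²⁺ + 2e⁻ → Zn, so n(e⁻) = 2 × 0.1063 = 0.2126 mol
Same current for the same time ⇒ same n(e⁻) = 0.2126 mol in both cells.
K⁺ + e⁻ → K, so n(K) = 0.2126 mol
m(K) = 0.2126 × 39.10 = 8.31 g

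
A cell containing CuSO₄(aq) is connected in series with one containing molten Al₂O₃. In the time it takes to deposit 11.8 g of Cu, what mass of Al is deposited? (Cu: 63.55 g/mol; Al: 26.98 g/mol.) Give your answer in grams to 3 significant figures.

n(Cu) = 11.8 / 63.55 = 0.1857 mol
Cu²⁺ + 2e⁻ → Cu, so n(e⁻) = 2 × 0.1857 = 0.3714 mol
Same current for the same time ⇒ same n(e⁻) = 0.3714 mol in both cells.
Al³⁺ + 3e⁻ → Al, so n(Al) = 0.3714 / 3 = 0.1238 mol
m(Al) = 0.1238 × 26.98 = 3.34 g

3.34 g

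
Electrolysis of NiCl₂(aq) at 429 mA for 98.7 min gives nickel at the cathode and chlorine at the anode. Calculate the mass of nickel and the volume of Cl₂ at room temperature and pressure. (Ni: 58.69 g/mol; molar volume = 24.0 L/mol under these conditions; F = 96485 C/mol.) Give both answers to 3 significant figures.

0.773 g Ni; 0.316 L Cl₂

Q = 0.429 × 5922 = 2541 C; n(e⁻) = 2541 / 96485 = 0.02634 mol
Cathode: Ni²⁺ + 2e⁻ → Ni → n(Ni) = 0.02634/2 = 0.01317 mol → 0.773 g
Anode: 2Cl⁻ → Cl₂ + 2e⁻ → n(Cl₂) = 0.02634/2 = 0.01317 mol → 0.316 L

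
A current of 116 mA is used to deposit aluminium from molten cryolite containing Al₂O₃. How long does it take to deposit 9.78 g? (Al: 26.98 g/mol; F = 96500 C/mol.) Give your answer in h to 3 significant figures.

n(Al) = 9.78 / 26.98 = 0.3625 mol
Al³⁺ + 3e⁻ → Al, so n(e⁻) = 3 × 0.3625 = 1.088 mol
Q = 1.088 × 96500 = 1.050×10^5 C
t = Q / I = 1.050×10^5 / 0.116 = 9.052×10^5 s = 251 h

251 h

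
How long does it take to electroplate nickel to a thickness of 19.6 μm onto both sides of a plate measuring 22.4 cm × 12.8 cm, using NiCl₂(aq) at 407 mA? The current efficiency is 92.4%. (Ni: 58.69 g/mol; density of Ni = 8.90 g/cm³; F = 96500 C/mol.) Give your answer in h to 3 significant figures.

Plated area = 2 × 22.4 × 12.8 = 573.4 cm²
Volume = 573.4 × 19.6×10⁻⁴ cm = 1.124 cm³
m(Ni) = 1.124 × 8.90 = 10.00 g
n(Ni) = 10.00 / 58.69 = 0.1704 mol; n(e⁻) = 2 × 0.1704 = 0.3408 mol
Q = 0.3408 × 96500 / 0.924 = 35590 C
t = 35590 / 0.407 = 87440 s = 24.3 h

24.3 h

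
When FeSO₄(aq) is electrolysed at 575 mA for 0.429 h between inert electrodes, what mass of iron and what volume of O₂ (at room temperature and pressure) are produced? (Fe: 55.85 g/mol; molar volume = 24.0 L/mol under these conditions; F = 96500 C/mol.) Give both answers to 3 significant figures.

0.257 g Fe; 0.0552 L O₂

Q = 0.575 × 1544.4 = 888.0 C; n(e⁻) = 888.0 / 96500 = 0.009202 mol
Cathode: Fe²⁺ + 2e⁻ → Fe → n(Fe) = 0.009202/2 = 0.004601 mol → 0.257 g
Anode: 2H₂O → O₂ + 4H⁺ + 4e⁻ → n(O₂) = 0.009202/4 = 0.002301 mol → 0.0552 L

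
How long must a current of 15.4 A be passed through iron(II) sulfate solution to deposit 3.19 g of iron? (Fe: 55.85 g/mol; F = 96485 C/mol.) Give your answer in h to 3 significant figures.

0.199 h

n(Fe) = 3.19 / 55.85 = 0.05712 mol
Fe²⁺ + 2e⁻ → Fe, so n(e⁻) = 2 × 0.05712 = 0.1142 mol
Q = 0.1142 × 96485 = 11020 C
t = Q / I = 11020 / 15.4 = 715.6 s = 0.199 h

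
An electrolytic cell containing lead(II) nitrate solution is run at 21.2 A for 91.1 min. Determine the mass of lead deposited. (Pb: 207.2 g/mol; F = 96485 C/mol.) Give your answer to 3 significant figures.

124 g

Q = It = 21.2 × 5466 = 1.159×10^5 C
n(e⁻) = 1.159×10^5 / 96485 = 1.201 mol
Pb²⁺ + 2e⁻ → Pb, so n(Pb) = 1.201 / 2 = 0.6005 mol
m = 0.6005 × 207.2 = 124 g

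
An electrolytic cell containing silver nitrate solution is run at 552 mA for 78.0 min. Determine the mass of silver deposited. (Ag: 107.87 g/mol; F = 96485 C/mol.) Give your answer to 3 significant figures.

2.89 g

Q = 0.552 A × 4680 s = 2583 C
n(e⁻) = 2583 / 96485 = 0.02677 mol
Ag⁺ + e⁻ → Ag, so n(Ag) = 0.02677 mol
m = 0.02677 × 107.87 = 2.89 g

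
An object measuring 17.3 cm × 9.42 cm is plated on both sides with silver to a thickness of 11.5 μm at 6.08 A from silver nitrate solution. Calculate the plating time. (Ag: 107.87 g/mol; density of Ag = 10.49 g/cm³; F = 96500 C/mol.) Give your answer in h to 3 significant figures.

0.161 h

Plated area = 2 × 17.3 × 9.42 = 325.9 cm²
Volume = 325.9 × 11.5×10⁻⁴ cm = 0.3748 cm³
m(Ag) = 0.3748 × 10.49 = 3.932 g
n(Ag) = 3.932 / 107.87 = 0.03645 mol; n(e⁻) = 0.03645 mol
Q = 0.03645 × 96500 = 3517 C
t = 3517 / 6.08 = 578.5 s = 0.161 h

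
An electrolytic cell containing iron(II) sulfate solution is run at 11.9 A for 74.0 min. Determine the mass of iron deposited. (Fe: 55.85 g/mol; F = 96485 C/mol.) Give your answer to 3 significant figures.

15.3 g

Q = It = 11.9 × 4440 = 52840 C
n(e⁻) = 52840 / 96485 = 0.5476 mol
Fe²⁺ + 2e⁻ → Fe, so n(Fe) = 0.5476 / 2 = 0.2738 mol
m = 0.2738 × 55.85 = 15.3 g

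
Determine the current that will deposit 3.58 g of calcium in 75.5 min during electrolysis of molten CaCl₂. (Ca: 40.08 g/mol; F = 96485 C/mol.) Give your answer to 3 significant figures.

3.80 A

n(Ca) = 3.58 / 40.08 = 0.08932 mol
Ca²⁺ + 2e⁻ → Ca, so n(e⁻) = 2 × 0.08932 = 0.1786 mol
Q = 0.1786 × 96485 = 17230 C
I = Q / t = 17230 / 4530 s = 3.80 A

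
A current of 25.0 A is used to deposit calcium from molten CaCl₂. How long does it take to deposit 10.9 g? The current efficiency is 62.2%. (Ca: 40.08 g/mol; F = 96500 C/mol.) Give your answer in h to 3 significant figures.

0.938 h

n(Ca) = 10.9 / 40.08 = 0.2720 mol
Ca²⁺ + 2e⁻ → Ca, so n(e⁻) = 2 × 0.2720 = 0.5440 mol
Q = 0.5440 × 96500 / 0.622 = 84400 C
t = Q / I = 84400 / 25.0 = 3376 s = 0.938 h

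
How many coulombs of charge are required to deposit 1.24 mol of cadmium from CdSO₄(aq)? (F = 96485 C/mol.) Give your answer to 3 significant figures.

2.39×10^5 C

Cd²⁺ + 2e⁻ → Cd, so n(e⁻) = 2 × 1.24 = 2.480 mol
Q = 2.480 × 96485 = 2.393×10^5 C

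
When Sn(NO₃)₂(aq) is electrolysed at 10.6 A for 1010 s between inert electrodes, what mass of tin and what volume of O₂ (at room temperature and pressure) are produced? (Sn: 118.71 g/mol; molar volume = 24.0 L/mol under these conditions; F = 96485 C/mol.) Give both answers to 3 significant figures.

Q = 10.6 × 1010 = 10710 C; n(e⁻) = 10710 / 96485 = 0.1110 mol
Cathode: Sn²⁺ + 2e⁻ → Sn → n(Sn) = 0.1110/2 = 0.05550 mol → 6.59 g
Anode: 2H₂O → O₂ + 4H⁺ + 4e⁻ → n(O₂) = 0.1110/4 = 0.02775 mol → 0.666 L

6.59 g Sn; 0.666 L O₂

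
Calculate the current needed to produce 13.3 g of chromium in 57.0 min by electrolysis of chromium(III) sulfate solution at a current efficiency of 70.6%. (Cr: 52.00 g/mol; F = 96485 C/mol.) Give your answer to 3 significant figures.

30.7 A

n(Cr) = 13.3 / 52.00 = 0.2558 mol
Cr³⁺ + 3e⁻ → Cr, so n(e⁻) = 3 × 0.2558 = 0.7674 mol
Q = 0.7674 × 96485 / 0.706 = 1.049×10^5 C
I = Q / t = 1.049×10^5 / 3420 s = 30.7 A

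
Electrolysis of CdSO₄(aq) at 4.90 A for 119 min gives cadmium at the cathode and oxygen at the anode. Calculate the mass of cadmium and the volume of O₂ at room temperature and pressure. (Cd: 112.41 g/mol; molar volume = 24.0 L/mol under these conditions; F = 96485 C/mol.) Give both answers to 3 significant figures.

20.4 g Cd; 2.18 L O₂

Q = 4.90 × 7140 = 34990 C; n(e⁻) = 34990 / 96485 = 0.3626 mol
Cathode: Cd²⁺ + 2e⁻ → Cd → n(Cd) = 0.3626/2 = 0.1813 mol → 20.4 g
Anode: 2H₂O → O₂ + 4H⁺ + 4e⁻ → n(O₂) = 0.3626/4 = 0.09065 mol → 2.18 L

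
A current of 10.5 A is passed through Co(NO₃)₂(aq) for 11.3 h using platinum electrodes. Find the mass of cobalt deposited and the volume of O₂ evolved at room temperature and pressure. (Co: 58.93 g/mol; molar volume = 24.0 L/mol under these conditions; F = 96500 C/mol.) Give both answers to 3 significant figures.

130 g Co; 26.6 L O₂

Q = 10.5 × 40680 = 4.271×10^5 C; n(e⁻) = 4.271×10^5 / 96500 = 4.426 mol
Cathode: Co²⁺ + 2e⁻ → Co → n(Co) = 4.426/2 = 2.213 mol → 130 g
Anode: 2H₂O → O₂ + 4H⁺ + 4e⁻ → n(O₂) = 4.426/4 = 1.107 mol → 26.6 L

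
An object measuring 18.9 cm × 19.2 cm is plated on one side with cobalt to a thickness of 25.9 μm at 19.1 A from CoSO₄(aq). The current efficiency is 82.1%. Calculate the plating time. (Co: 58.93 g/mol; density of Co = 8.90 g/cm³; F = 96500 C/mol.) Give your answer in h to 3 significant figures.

Plated area = 18.9 × 19.2 = 362.9 cm²
Volume = 362.9 × 25.9×10⁻⁴ cm = 0.9399 cm³
m(Co) = 0.9399 × 8.90 = 8.365 g
n(Co) = 8.365 / 58.93 = 0.1419 mol; n(e⁻) = 2 × 0.1419 = 0.2838 mol
Q = 0.2838 × 96500 / 0.821 = 33360 C
t = 33360 / 19.1 = 1747 s = 0.485 h

0.485 h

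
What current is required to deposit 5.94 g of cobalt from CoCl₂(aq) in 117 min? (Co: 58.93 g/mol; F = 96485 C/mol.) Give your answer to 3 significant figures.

2.77 A

n(Co) = 5.94 / 58.93 = 0.1008 mol
Co²⁺ + 2e⁻ → Co, so n(e⁻) = 2 × 0.1008 = 0.2016 mol
Q = 0.2016 × 96485 = 19450 C
I = Q / t = 19450 / 7020 s = 2.77 A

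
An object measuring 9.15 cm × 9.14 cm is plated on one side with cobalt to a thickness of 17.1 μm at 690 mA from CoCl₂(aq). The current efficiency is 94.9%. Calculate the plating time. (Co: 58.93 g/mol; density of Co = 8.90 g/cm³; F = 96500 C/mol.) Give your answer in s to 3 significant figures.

Plated area = 9.15 × 9.14 = 83.63 cm²
Volume = 83.63 × 17.1×10⁻⁴ cm = 0.1430 cm³
m(Co) = 0.1430 × 8.90 = 1.273 g
n(Co) = 1.273 / 58.93 = 0.02160 mol; n(e⁻) = 2 × 0.02160 = 0.04320 mol
Q = 0.04320 × 96500 / 0.949 = 4393 C
t = 4393 / 0.690 = 6367 s

6370 s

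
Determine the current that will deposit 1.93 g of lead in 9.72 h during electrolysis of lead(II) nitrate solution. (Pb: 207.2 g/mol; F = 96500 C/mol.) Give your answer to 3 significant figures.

n(Pb) = 1.93 / 207.2 = 0.009315 mol
Pb²⁺ + 2e⁻ → Pb, so n(e⁻) = 2 × 0.009315 = 0.01863 mol
Q = 0.01863 × 96500 = 1798 C
I = Q / t = 1798 / 34992 s = 0.0514 A

0.0514 A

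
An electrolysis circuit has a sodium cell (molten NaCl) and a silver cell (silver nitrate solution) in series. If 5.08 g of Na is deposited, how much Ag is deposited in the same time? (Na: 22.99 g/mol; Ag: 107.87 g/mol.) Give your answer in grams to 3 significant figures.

n(Na) = 5.08 / 22.99 = 0.2210 mol
Na⁺ + e⁻ → Na, so n(e⁻) = 0.2210 mol
Since the cells are in series, n(e⁻) in the Ag cell is also 0.2210 mol.
Ag⁺ + e⁻ → Ag, so n(Ag) = 0.2210 mol
m(Ag) = 0.2210 × 107.87 = 23.8 g

23.8 g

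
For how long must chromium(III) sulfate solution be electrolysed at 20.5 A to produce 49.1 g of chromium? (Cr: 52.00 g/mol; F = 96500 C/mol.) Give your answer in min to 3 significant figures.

222 min

n(Cr) = 49.1 / 52.00 = 0.9442 mol
Cr³⁺ + 3e⁻ → Cr, so n(e⁻) = 3 × 0.9442 = 2.833 mol
Q = 2.833 × 96500 = 2.734×10^5 C
t = Q / I = 2.734×10^5 / 20.5 = 13340 s = 222 min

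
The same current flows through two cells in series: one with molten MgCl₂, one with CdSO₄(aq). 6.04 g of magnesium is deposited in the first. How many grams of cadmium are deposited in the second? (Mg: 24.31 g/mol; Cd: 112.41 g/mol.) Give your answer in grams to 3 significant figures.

n(Mg) = 6.04 / 24.31 = 0.2485 mol
Mg²⁺ + 2e⁻ → Mg, so n(e⁻) = 2 × 0.2485 = 0.4970 mol
In series, the same 0.4970 mol of electrons flows through the second cell.
Cd²⁺ + 2e⁻ → Cd, so n(Cd) = 0.4970 / 2 = 0.2485 mol
m(Cd) = 0.2485 × 112.41 = 27.9 g

27.9 g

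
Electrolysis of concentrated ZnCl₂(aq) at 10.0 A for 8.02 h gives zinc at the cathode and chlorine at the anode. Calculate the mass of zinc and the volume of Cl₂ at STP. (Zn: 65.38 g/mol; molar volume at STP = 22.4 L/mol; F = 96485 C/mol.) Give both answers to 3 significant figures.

Q = 10.0 × 28872 = 2.887×10^5 C; n(e⁻) = 2.887×10^5 / 96485 = 2.992 mol
Cathode: Zn²⁺ + 2e⁻ → Zn → n(Zn) = 2.992/2 = 1.496 mol → 97.8 g
Anode: 2Cl⁻ → Cl₂ + 2e⁻ → n(Cl₂) = 2.992/2 = 1.496 mol → 33.5 L

97.8 g Zn; 33.5 L Cl₂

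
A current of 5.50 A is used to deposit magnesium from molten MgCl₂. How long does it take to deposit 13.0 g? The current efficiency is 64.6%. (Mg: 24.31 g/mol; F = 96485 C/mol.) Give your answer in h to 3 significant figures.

n(Mg) = 13.0 / 24.31 = 0.5348 mol
Mg²⁺ + 2e⁻ → Mg, so n(e⁻) = 2 × 0.5348 = 1.070 mol
Q = 1.070 × 96485 / 0.646 = 1.598×10^5 C
t = Q / I = 1.598×10^5 / 5.50 = 29050 s = 8.07 h

8.07 h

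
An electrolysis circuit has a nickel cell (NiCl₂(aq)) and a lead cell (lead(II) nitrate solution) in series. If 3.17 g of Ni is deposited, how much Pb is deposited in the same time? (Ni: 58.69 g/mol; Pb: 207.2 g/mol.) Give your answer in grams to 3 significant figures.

11.2 g

n(Ni) = 3.17 / 58.69 = 0.05401 mol
Ni²⁺ + 2e⁻ → Ni, so n(e⁻) = 2 × 0.05401 = 0.1080 mol
The cells are in series, so the same charge (and hence the same n(e⁻) = 0.1080 mol) passes through both.
Pb²⁺ + 2e⁻ → Pb, so n(Pb) = 0.1080 / 2 = 0.05400 mol
m(Pb) = 0.05400 × 207.2 = 11.2 g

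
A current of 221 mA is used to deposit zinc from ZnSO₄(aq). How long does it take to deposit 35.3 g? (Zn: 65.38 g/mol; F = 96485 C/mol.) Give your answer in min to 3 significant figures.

7860 min

n(Zn) = 35.3 / 65.38 = 0.5399 mol
Zn²⁺ + 2e⁻ → Zn, so n(e⁻) = 2 × 0.5399 = 1.080 mol
Q = 1.080 × 96485 = 1.042×10^5 C
t = Q / I = 1.042×10^5 / 0.221 = 4.715×10^5 s = 7860 min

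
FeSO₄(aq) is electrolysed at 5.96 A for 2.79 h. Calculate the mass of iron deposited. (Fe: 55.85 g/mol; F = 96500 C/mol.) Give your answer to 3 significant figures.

17.3 g

Charge passed = 5.96 × 10044 = 59860 C
Moles of electrons = 59860 / 96500 = 0.6203 mol
Fe²⁺ + 2e⁻ → Fe, so n(Fe) = 0.6203 / 2 = 0.3102 mol
m = 0.3102 × 55.85 = 17.3 g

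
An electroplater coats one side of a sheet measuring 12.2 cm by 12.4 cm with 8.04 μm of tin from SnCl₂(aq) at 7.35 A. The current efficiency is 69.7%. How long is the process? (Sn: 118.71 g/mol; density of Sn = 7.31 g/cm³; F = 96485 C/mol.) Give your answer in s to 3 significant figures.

282 s

Plated area = 12.2 × 12.4 = 151.3 cm²
Volume = 151.3 × 8.04×10⁻⁴ cm = 0.1216 cm³
m(Sn) = 0.1216 × 7.31 = 0.8889 g
n(Sn) = 0.8889 / 118.71 = 0.007488 mol; n(e⁻) = 2 × 0.007488 = 0.01498 mol
Q = 0.01498 × 96485 / 0.697 = 2074 C
t = 2074 / 7.35 = 282.2 s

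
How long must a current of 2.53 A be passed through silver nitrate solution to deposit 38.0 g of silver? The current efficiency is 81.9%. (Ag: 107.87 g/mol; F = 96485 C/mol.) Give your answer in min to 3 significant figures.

n(Ag) = 38.0 / 107.87 = 0.3523 mol
Ag⁺ + e⁻ → Ag, so n(e⁻) = 0.3523 mol
Q = 0.3523 × 96485 / 0.819 = 41500 C
t = Q / I = 41500 / 2.53 = 16400 s = 273 min

273 min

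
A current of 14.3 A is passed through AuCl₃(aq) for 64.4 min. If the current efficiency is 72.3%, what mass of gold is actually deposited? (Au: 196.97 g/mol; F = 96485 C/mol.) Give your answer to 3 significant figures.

Q = 14.3 × 3864 = 55260 C
n(e⁻) = 55260 / 96485 = 0.5727 mol
Au³⁺ + 3e⁻ → Au, so theoretical m(Au) = 0.1909 × 196.97 = 37.60 g
Actual mass = 72.3% × 37.60 = 27.2 g

27.2 g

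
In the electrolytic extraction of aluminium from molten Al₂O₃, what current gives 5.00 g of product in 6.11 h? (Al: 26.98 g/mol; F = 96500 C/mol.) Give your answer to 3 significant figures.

n(Al) = 5.00 / 26.98 = 0.1853 mol
Al³⁺ + 3e⁻ → Al, so n(e⁻) = 3 × 0.1853 = 0.5559 mol
Q = 0.5559 × 96500 = 53640 C
I = Q / t = 53640 / 21996 s = 2.44 A

2.44 A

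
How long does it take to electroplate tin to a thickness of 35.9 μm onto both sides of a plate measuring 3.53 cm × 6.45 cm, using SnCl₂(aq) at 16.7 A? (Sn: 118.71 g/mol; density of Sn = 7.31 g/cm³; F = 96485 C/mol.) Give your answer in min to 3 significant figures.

1.94 min

Plated area = 2 × 3.53 × 6.45 = 45.54 cm²
Volume = 45.54 × 35.9×10⁻⁴ cm = 0.1635 cm³
m(Sn) = 0.1635 × 7.31 = 1.195 g
n(Sn) = 1.195 / 118.71 = 0.01007 mol; n(e⁻) = 2 × 0.01007 = 0.02014 mol
Q = 0.02014 × 96485 = 1943 C
t = 1943 / 16.7 = 116.3 s = 1.94 min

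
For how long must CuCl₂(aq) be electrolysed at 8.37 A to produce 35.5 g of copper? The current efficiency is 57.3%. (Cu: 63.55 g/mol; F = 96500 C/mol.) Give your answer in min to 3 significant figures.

375 min

n(Cu) = 35.5 / 63.55 = 0.5586 mol
Cu²⁺ + 2e⁻ → Cu, so n(e⁻) = 2 × 0.5586 = 1.117 mol
Q = 1.117 × 96500 / 0.573 = 1.881×10^5 C
t = Q / I = 1.881×10^5 / 8.37 = 22470 s = 375 min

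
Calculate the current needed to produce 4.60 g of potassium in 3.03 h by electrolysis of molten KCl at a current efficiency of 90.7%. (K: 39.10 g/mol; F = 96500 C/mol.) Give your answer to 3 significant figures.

n(K) = 4.60 / 39.10 = 0.1176 mol
K⁺ + e⁻ → K, so n(e⁻) = 0.1176 mol
Q = 0.1176 × 96500 / 0.907 = 12510 C
I = Q / t = 12510 / 10908 s = 1.15 A

1.15 A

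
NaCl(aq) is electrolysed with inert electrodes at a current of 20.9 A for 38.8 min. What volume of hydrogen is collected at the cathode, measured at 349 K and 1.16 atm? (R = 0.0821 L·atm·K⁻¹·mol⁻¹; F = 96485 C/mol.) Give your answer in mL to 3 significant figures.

6230 mL

Q = It = 20.9 × 2328 = 48660 C
n(e⁻) = Q/F = 48660/96485 = 0.5043 mol
2H⁺ + 2e⁻ → H₂, so n(H₂) = 0.5043 / 2 = 0.2522 mol
V = nRT/P = 0.2522 × 0.0821 × 349 / 1.16 = 6.230 L
= 6230 mL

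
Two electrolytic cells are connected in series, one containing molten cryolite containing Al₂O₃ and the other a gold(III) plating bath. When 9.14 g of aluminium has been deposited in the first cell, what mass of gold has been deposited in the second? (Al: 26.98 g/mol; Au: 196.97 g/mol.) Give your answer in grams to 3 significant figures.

n(Al) = 9.14 / 26.98 = 0.3388 mol
Al³⁺ + 3e⁻ → Al, so n(e⁻) = 3 × 0.3388 = 1.016 mol
The cells are in series, so the same charge (and hence the same n(e⁻) = 1.016 mol) passes through both.
Au³⁺ + 3e⁻ → Au, so n(Au) = 1.016 / 3 = 0.3387 mol
m(Au) = 0.3387 × 196.97 = 66.7 g

66.7 g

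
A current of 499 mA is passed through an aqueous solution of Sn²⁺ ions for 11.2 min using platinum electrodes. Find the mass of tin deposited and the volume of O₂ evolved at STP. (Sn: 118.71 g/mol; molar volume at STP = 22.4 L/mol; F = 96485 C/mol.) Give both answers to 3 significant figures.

0.206 g Sn; 0.0195 L O₂

Q = 0.499 × 672 = 335.3 C; n(e⁻) = 335.3 / 96485 = 0.003475 mol
Cathode: Sn²⁺ + 2e⁻ → Sn → n(Sn) = 0.003475/2 = 0.001738 mol → 0.206 g
Anode: 2H₂O → O₂ + 4H⁺ + 4e⁻ → n(O₂) = 0.003475/4 = 8.688×10^-4 mol → 0.0195 L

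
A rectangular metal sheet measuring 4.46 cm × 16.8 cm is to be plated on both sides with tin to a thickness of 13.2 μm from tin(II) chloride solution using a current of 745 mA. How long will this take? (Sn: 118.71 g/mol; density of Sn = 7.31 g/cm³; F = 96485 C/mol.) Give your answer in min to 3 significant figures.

52.6 min

Plated area = 2 × 4.46 × 16.8 = 149.9 cm²
Volume = 149.9 × 13.2×10⁻⁴ cm = 0.1979 cm³
m(Sn) = 0.1979 × 7.31 = 1.447 g
n(Sn) = 1.447 / 118.71 = 0.01219 mol; n(e⁻) = 2 × 0.01219 = 0.02438 mol
Q = 0.02438 × 96485 = 2352 C
t = 2352 / 0.745 = 3157 s = 52.6 min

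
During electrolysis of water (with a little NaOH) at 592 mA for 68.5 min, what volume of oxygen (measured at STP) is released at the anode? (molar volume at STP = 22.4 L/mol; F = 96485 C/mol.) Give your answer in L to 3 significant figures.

0.141 L

Q = 0.592 A × 4110 s = 2433 C
n(e⁻) = Q/F = 2433/96485 = 0.02522 mol
2H₂O → O₂ + 4H⁺ + 4e⁻, so n(O₂) = 0.02522 / 4 = 0.006305 mol
V = 0.006305 × 22.4 = 0.1412 L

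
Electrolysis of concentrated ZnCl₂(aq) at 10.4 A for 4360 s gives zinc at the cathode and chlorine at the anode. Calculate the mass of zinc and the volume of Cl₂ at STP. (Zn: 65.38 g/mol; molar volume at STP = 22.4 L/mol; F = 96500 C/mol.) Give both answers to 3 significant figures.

15.4 g Zn; 5.26 L Cl₂

Q = 10.4 × 4360 = 45340 C; n(e⁻) = 45340 / 96500 = 0.4698 mol
Cathode: Zn²⁺ + 2e⁻ → Zn → n(Zn) = 0.4698/2 = 0.2349 mol → 15.4 g
Anode: 2Cl⁻ → Cl₂ + 2e⁻ → n(Cl₂) = 0.4698/2 = 0.2349 mol → 5.26 L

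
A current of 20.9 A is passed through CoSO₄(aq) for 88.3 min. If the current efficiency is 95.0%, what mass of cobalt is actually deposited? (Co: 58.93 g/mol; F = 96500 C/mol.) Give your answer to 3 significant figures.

32.1 g

Q = 20.9 × 5298 = 1.107×10^5 C
n(e⁻) = 1.107×10^5 / 96500 = 1.147 mol
Co²⁺ + 2e⁻ → Co, so theoretical m(Co) = 0.5735 × 58.93 = 33.80 g
Actual mass = 95.0% × 33.80 = 32.1 g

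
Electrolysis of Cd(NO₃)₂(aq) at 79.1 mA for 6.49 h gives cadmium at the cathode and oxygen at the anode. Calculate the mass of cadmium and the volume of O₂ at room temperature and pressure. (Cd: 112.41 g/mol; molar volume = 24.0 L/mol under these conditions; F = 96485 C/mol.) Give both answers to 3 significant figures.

Q = 0.0791 × 23364 = 1848 C; n(e⁻) = 1848 / 96485 = 0.01915 mol
Cathode: Cd²⁺ + 2e⁻ → Cd → n(Cd) = 0.01915/2 = 0.009575 mol → 1.08 g
Anode: 2H₂O → O₂ + 4H⁺ + 4e⁻ → n(O₂) = 0.01915/4 = 0.004788 mol → 0.115 L

1.08 g Cd; 0.115 L O₂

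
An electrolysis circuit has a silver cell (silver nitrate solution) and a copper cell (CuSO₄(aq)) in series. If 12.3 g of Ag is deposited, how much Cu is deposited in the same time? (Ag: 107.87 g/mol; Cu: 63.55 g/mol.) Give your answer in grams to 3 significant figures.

n(Ag) = 12.3 / 107.87 = 0.1140 mol
Ag⁺ + e⁻ → Ag, so n(e⁻) = 0.1140 mol
Since the cells are in series, n(e⁻) in the Cu cell is also 0.1140 mol.
Cu²⁺ + 2e⁻ → Cu, so n(Cu) = 0.1140 / 2 = 0.05700 mol
m(Cu) = 0.05700 × 63.55 = 3.62 g

3.62 g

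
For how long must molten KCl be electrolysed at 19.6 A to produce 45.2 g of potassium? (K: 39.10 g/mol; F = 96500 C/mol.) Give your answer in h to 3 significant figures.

1.58 h

n(K) = 45.2 / 39.10 = 1.156 mol
K⁺ + e⁻ → K, so n(e⁻) = 1.156 mol
Q = 1.156 × 96500 = 1.116×10^5 C
t = Q / I = 1.116×10^5 / 19.6 = 5694 s = 1.58 h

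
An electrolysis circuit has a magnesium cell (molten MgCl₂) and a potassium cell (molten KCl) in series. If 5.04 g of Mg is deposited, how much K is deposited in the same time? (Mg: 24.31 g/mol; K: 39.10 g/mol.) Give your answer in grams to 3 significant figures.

16.2 g

n(Mg) = 5.04 / 24.31 = 0.2073 mol
Mg²⁺ + 2e⁻ → Mg, so n(e⁻) = 2 × 0.2073 = 0.4146 mol
Same current for the same time ⇒ same n(e⁻) = 0.4146 mol in both cells.
K⁺ + e⁻ → K, so n(K) = 0.4146 mol
m(K) = 0.4146 × 39.10 = 16.2 g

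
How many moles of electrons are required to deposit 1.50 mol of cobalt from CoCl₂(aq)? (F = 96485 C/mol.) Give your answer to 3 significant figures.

Co²⁺ + 2e⁻ → Co, so n(e⁻) = 2 × 1.50 = 3.000 mol

3.00 mol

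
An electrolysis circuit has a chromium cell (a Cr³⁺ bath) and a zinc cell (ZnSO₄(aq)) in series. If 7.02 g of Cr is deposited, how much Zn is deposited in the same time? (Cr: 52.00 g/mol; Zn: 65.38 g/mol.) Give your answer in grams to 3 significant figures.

13.2 g

n(Cr) = 7.02 / 52.00 = 0.1350 mol
Cr³⁺ + 3e⁻ → Cr, so n(e⁻) = 3 × 0.1350 = 0.4050 mol
Same current for the same time ⇒ same n(e⁻) = 0.4050 mol in both cells.
Zn²⁺ + 2e⁻ → Zn, so n(Zn) = 0.4050 / 2 = 0.2025 mol
m(Zn) = 0.2025 × 65.38 = 13.2 g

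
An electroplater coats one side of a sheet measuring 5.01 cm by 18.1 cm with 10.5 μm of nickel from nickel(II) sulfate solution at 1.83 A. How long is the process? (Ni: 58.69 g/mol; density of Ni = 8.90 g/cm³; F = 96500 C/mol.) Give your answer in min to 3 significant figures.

25.4 min

Plated area = 5.01 × 18.1 = 90.68 cm²
Volume = 90.68 × 10.5×10⁻⁴ cm = 0.09521 cm³
m(Ni) = 0.09521 × 8.90 = 0.8474 g
n(Ni) = 0.8474 / 58.69 = 0.01444 mol; n(e⁻) = 2 × 0.01444 = 0.02888 mol
Q = 0.02888 × 96500 = 2787 C
t = 2787 / 1.83 = 1523 s = 25.4 min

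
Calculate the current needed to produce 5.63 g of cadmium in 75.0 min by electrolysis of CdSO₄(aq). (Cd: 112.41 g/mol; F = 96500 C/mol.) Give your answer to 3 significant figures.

n(Cd) = 5.63 / 112.41 = 0.05008 mol
Cd²⁺ + 2e⁻ → Cd, so n(e⁻) = 2 × 0.05008 = 0.1002 mol
Q = 0.1002 × 96500 = 9669 C
I = Q / t = 9669 / 4500 s = 2.15 A

2.15 A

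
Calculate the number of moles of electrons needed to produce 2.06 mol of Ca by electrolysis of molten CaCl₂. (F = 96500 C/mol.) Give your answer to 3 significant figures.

Ca²⁺ + 2e⁻ → Ca, so n(e⁻) = 2 × 2.06 = 4.120 mol

4.12 mol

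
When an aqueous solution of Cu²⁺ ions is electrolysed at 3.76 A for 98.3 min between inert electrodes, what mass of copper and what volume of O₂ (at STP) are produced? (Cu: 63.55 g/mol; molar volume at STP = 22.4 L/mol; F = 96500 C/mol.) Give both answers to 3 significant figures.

Q = 3.76 × 5898 = 22180 C; n(e⁻) = 22180 / 96500 = 0.2298 mol
Cathode: Cu²⁺ + 2e⁻ → Cu → n(Cu) = 0.2298/2 = 0.1149 mol → 7.30 g
Anode: 2H₂O → O₂ + 4H⁺ + 4e⁻ → n(O₂) = 0.2298/4 = 0.05745 mol → 1.29 L

7.30 g Cu; 1.29 L O₂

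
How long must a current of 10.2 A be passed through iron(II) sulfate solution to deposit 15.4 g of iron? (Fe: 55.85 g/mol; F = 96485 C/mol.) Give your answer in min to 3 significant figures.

n(Fe) = 15.4 / 55.85 = 0.2757 mol
Fe²⁺ + 2e⁻ → Fe, so n(e⁻) = 2 × 0.2757 = 0.5514 mol
Q = 0.5514 × 96485 = 53200 C
t = Q / I = 53200 / 10.2 = 5216 s = 86.9 min

86.9 min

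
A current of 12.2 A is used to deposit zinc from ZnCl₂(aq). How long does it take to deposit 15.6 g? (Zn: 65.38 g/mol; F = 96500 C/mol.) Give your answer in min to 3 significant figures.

62.9 min

n(Zn) = 15.6 / 65.38 = 0.2386 mol
Zn²⁺ + 2e⁻ → Zn, so n(e⁻) = 2 × 0.2386 = 0.4772 mol
Q = 0.4772 × 96500 = 46050 C
t = Q / I = 46050 / 12.2 = 3775 s = 62.9 min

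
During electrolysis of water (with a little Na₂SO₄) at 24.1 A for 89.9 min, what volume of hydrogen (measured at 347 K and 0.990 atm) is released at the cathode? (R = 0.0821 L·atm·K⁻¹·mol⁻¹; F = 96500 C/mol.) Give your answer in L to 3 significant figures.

Charge passed = 24.1 × 5394 = 1.300×10^5 C
n(e⁻) = Q/F = 1.300×10^5/96500 = 1.347 mol
2H⁺ + 2e⁻ → H₂, so n(H₂) = 1.347 / 2 = 0.6735 mol
V = nRT/P = 0.6735 × 0.0821 × 347 / 0.990 = 19.38 L

19.4 L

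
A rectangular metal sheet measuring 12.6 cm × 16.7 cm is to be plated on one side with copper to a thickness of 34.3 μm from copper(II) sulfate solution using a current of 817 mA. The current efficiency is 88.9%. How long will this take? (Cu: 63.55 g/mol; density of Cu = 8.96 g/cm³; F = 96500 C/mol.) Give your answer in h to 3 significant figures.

Plated area = 12.6 × 16.7 = 210.4 cm²
Volume = 210.4 × 34.3×10⁻⁴ cm = 0.7217 cm³
m(Cu) = 0.7217 × 8.96 = 6.466 g
n(Cu) = 6.466 / 63.55 = 0.1017 mol; n(e⁻) = 2 × 0.1017 = 0.2034 mol
Q = 0.2034 × 96500 / 0.889 = 22080 C
t = 22080 / 0.817 = 27030 s = 7.51 h

7.51 h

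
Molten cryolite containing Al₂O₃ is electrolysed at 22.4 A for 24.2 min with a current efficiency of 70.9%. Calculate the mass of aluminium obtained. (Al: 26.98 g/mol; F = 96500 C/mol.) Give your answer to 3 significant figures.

2.15 g

Q = 22.4 × 1452 = 32520 C
n(e⁻) = 32520 / 96500 = 0.3370 mol
Al³⁺ + 3e⁻ → Al, so theoretical m(Al) = 0.1123 × 26.98 = 3.030 g
Actual mass = 70.9% × 3.030 = 2.15 g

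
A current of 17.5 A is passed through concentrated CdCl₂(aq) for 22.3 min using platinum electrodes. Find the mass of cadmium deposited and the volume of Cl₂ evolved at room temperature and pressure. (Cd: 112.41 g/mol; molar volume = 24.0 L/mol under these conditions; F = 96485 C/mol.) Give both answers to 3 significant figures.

13.6 g Cd; 2.91 L Cl₂

Q = 17.5 × 1338 = 23420 C; n(e⁻) = 23420 / 96485 = 0.2427 mol
Cathode: Cd²⁺ + 2e⁻ → Cd → n(Cd) = 0.2427/2 = 0.1214 mol → 13.6 g
Anode: 2Cl⁻ → Cl₂ + 2e⁻ → n(Cl₂) = 0.2427/2 = 0.1214 mol → 2.91 L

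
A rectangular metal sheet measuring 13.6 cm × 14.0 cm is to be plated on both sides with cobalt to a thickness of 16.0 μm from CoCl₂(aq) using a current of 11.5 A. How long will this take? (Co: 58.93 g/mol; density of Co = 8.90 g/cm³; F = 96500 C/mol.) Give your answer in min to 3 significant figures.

Plated area = 2 × 13.6 × 14.0 = 380.8 cm²
Volume = 380.8 × 16.0×10⁻⁴ cm = 0.6093 cm³
m(Co) = 0.6093 × 8.90 = 5.423 g
n(Co) = 5.423 / 58.93 = 0.09202 mol; n(e⁻) = 2 × 0.09202 = 0.1840 mol
Q = 0.1840 × 96500 = 17760 C
t = 17760 / 11.5 = 1544 s = 25.7 min

25.7 min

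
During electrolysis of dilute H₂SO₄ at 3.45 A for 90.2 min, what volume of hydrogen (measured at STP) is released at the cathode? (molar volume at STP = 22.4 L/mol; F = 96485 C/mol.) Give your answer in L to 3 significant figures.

2.17 L

Charge passed = 3.45 × 5412 = 18670 C
n(e⁻) = 18670 / 96485 = 0.1935 mol
2H⁺ + 2e⁻ → H₂, so n(H₂) = 0.1935 / 2 = 0.09675 mol
V = 0.09675 × 22.4 = 2.167 L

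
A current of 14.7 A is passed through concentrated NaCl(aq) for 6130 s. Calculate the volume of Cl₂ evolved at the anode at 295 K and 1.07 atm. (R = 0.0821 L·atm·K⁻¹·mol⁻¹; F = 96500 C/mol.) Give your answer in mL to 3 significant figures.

Q = It = 14.7 × 6130 = 90110 C
n(e⁻) = Q/F = 90110/96500 = 0.9338 mol
2Cl⁻ → Cl₂ + 2e⁻, so n(Cl₂) = 0.9338 / 2 = 0.4669 mol
V = nRT/P = 0.4669 × 0.0821 × 295 / 1.07 = 10.57 L
= 10600 mL

10600 mL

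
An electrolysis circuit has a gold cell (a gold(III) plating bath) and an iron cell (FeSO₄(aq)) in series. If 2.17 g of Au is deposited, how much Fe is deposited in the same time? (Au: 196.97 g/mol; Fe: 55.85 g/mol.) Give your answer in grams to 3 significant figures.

0.923 g

n(Au) = 2.17 / 196.97 = 0.01102 mol
Au³⁺ + 3e⁻ → Au, so n(e⁻) = 3 × 0.01102 = 0.03306 mol
The cells are in series, so the same charge (and hence the same n(e⁻) = 0.03306 mol) passes through both.
Fe²⁺ + 2e⁻ → Fe, so n(Fe) = 0.03306 / 2 = 0.01653 mol
m(Fe) = 0.01653 × 55.85 = 0.923 g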